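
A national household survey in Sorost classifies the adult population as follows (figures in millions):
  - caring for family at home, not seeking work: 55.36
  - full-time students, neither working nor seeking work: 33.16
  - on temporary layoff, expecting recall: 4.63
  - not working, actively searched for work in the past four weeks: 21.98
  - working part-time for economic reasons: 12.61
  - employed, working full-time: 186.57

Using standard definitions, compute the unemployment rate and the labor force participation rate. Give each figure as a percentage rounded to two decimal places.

Employed = 12.61 + 186.57 = 199.18 million (anyone who worked, including part-time for economic reasons, counts as employed).
Unemployed = 4.63 + 21.98 = 26.61 million (jobless and actively searching, or on temporary layoff).
Labor force = 199.18 + 26.61 = 225.79 million.
Not in labor force = 55.36 + 33.16 = 88.52 million (those not working and not actively searching are outside the labor force).
Civilian working-age population = 225.79 + 88.52 = 314.31 million.
Unemployment rate = 26.61 / 225.79 = 11.79%.
Labor force participation rate = 225.79 / 314.31 = 71.84%.

Unemployment rate ≈ 11.79%; labor force participation rate ≈ 71.84%.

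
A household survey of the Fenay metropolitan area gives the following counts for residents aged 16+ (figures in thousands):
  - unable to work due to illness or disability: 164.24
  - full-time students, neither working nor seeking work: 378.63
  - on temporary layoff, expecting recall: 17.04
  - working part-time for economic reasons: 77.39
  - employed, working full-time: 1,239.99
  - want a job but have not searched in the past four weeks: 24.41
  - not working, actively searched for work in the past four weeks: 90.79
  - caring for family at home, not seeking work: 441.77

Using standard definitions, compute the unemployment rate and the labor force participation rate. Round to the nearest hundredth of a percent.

Unemployment rate ≈ 7.57%; labor force participation rate ≈ 58.55%.

Employed = 77.39 + 1,239.99 = 1,317.38 thousand (anyone who worked, including part-time for economic reasons, counts as employed).
Unemployed = 17.04 + 90.79 = 107.83 thousand (jobless and actively searching, or on temporary layoff).
Labor force = 1,317.38 + 107.83 = 1,425.21 thousand.
Not in labor force = 164.24 + 378.63 + 24.41 + 441.77 = 1,009.05 thousand (those not working and not actively searching are outside the labor force — including those who want a job but have given up searching).
Civilian working-age population = 1,425.21 + 1,009.05 = 2,434.26 thousand.
Unemployment rate = 107.83 / 1,425.21 = 7.57%.
Labor force participation rate = 1,425.21 / 2,434.26 = 58.55%.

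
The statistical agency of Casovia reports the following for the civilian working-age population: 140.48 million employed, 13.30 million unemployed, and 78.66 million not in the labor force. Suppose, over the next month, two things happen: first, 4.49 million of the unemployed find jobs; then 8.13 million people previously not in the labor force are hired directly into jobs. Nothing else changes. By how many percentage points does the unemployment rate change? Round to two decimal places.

Initially, labor force = 140.48 + 13.30 = 153.78 million, so u = 13.30/153.78 = 8.65%.
After the first change, unemployed falls and employed rises by 4.49; labor force unchanged → E = 144.97, U = 8.81, labor force = 153.78 million.
After the second change, employed and labor force both rise by 8.13; unemployed unchanged → E = 153.10, U = 8.81, labor force = 161.91 million.
New unemployment rate = 8.81 / 161.91 = 5.44%.
Change = 5.44% − 8.65% = −3.21 percentage points.

The unemployment rate changes by −3.21 percentage points.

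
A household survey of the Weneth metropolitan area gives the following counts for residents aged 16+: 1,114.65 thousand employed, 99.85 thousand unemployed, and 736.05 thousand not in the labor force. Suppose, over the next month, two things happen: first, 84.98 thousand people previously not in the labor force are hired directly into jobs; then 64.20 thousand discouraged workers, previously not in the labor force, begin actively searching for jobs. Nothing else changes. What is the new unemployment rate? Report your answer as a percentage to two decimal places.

Initially, labor force = 1,114.65 + 99.85 = 1,214.50 thousand, so u = 99.85/1,214.50 = 8.22%.
After the first change, employed and labor force both rise by 84.98; unemployed unchanged → E = 1,199.63, U = 99.85, labor force = 1,299.48 thousand.
After the second change, unemployed and labor force both rise by 64.20 → E = 1,199.63, U = 164.05, labor force = 1,363.68 thousand.
New unemployment rate = 164.05 / 1,363.68 = 12.03%.

New unemployment rate ≈ 12.03%.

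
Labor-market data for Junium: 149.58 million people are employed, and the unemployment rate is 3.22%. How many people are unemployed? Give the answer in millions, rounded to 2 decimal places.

About 4.98 million are unemployed.

Let U be the number unemployed. The labor force is E + U, and U/(E+U) = 0.0322.
So U = 0.0322 × 149.58 / (1 − 0.0322) = 4.8165 / 0.9678 ≈ 4.98 million.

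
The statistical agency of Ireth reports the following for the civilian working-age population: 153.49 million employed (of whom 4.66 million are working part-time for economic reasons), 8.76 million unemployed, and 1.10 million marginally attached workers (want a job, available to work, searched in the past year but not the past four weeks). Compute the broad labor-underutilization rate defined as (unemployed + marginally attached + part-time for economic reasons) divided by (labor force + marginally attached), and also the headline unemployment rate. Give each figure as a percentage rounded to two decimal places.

Labor force = 153.49 + 8.76 = 162.25 million.
Numerator = 8.76 + 1.10 + 4.66 = 14.52 million.
Denominator = 162.25 + 1.10 = 163.35 million.
Broad rate = 14.52 / 163.35 = 8.89%.
Headline unemployment rate = 8.76 / 162.25 = 5.40%.

Broad underutilization rate ≈ 8.89%; headline unemployment rate ≈ 5.40%.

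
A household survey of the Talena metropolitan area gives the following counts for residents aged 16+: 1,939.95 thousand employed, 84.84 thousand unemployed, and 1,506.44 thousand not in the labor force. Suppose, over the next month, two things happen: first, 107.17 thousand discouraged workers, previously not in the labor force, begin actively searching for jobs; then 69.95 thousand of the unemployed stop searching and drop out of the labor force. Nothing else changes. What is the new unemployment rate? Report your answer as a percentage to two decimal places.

Initially, labor force = 1,939.95 + 84.84 = 2,024.79 thousand, so u = 84.84/2,024.79 = 4.19%.
After the first change, unemployed and labor force both rise by 107.17 → E = 1,939.95, U = 192.01, labor force = 2,131.96 thousand.
After the second change, unemployed and labor force both fall by 69.95 → E = 1,939.95, U = 122.06, labor force = 2,062.01 thousand.
New unemployment rate = 122.06 / 2,062.01 = 5.92%.

New unemployment rate ≈ 5.92%.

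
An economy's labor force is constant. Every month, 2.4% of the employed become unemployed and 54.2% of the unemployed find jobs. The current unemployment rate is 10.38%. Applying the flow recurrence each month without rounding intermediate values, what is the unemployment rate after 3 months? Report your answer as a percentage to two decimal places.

With a fixed labor force, u_{t+1} = u_t + s·(1−u_t) − f·u_t = u_t·(1−s−f) + s.
Here 1−s−f = 0.434 and s = 0.024.
u_1 = 0.103800 × 0.434 + 0.024 = 0.069049.
u_2 = 0.069049 × 0.434 + 0.024 = 0.053967.
u_3 = 0.053967 × 0.434 + 0.024 = 0.047422.

Unemployment rate after three months ≈ 4.74%.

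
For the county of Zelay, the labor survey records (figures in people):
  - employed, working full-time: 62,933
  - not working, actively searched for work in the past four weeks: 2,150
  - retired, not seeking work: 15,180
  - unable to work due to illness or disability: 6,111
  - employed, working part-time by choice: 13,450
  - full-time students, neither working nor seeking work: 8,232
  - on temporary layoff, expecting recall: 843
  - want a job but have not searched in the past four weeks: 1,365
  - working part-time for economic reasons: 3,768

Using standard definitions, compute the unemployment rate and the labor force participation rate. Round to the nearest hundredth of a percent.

Unemployment rate ≈ 3.60%; labor force participation rate ≈ 72.91%.

Employed = 62,933 + 13,450 + 3,768 = 80,151 (anyone who worked, including part-time for economic reasons, counts as employed).
Unemployed = 2,150 + 843 = 2,993 (jobless and actively searching, or on temporary layoff).
Labor force = 80,151 + 2,993 = 83,144.
Not in labor force = 15,180 + 6,111 + 8,232 + 1,365 = 30,888 (those not working and not actively searching are outside the labor force — including those who want a job but have given up searching).
Civilian working-age population = 83,144 + 30,888 = 114,032.
Unemployment rate = 2,993 / 83,144 = 3.60%.
Labor force participation rate = 83,144 / 114,032 = 72.91%.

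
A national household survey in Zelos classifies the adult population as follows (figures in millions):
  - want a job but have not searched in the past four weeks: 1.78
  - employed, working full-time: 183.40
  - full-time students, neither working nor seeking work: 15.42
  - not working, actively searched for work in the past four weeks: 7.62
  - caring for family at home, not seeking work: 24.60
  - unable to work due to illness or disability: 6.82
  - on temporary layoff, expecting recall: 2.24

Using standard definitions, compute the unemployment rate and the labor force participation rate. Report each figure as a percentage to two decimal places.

Unemployment rate ≈ 5.10%; labor force participation rate ≈ 79.90%.

Employed = 183.40 million.
Unemployed = 7.62 + 2.24 = 9.86 million (jobless and actively searching, or on temporary layoff).
Labor force = 183.40 + 9.86 = 193.26 million.
Not in labor force = 1.78 + 15.42 + 24.60 + 6.82 = 48.62 million (those not working and not actively searching are outside the labor force — including those who want a job but have given up searching).
Civilian working-age population = 193.26 + 48.62 = 241.88 million.
Unemployment rate = 9.86 / 193.26 = 5.10%.
Labor force participation rate = 193.26 / 241.88 = 79.90%.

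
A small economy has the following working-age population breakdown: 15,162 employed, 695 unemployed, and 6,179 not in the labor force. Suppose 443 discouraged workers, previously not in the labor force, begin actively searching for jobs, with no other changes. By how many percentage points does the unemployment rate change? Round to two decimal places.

The unemployment rate changes by +2.60 percentage points.

Initially, labor force = 15,162 + 695 = 15,857, so u = 695/15,857 = 4.38%.
After the change, unemployed and labor force both rise by 443 → E = 15,162, U = 1,138, labor force = 16,300.
New unemployment rate = 1,138 / 16,300 = 6.98%.
Change = 6.98% − 4.38% = +2.60 percentage points.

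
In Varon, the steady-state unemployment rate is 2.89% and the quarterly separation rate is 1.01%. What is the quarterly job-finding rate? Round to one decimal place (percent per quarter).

Job-finding rate ≈ 33.9% per quarter.

From u* = s/(s+f): f = s·(1−u)/u.
f = 1.01 × (1 − 0.0289) / 0.0289 = 0.9808 / 0.0289 ≈ 33.9% per quarter.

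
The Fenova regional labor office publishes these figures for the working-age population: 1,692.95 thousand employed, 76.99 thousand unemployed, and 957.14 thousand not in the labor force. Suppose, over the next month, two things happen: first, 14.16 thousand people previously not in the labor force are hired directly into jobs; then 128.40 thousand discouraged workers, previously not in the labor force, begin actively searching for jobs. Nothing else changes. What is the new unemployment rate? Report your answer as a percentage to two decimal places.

New unemployment rate ≈ 10.74%.

Initially, labor force = 1,692.95 + 76.99 = 1,769.94 thousand, so u = 76.99/1,769.94 = 4.35%.
After the first change, employed and labor force both rise by 14.16; unemployed unchanged → E = 1,707.11, U = 76.99, labor force = 1,784.10 thousand.
After the second change, unemployed and labor force both rise by 128.40 → E = 1,707.11, U = 205.39, labor force = 1,912.50 thousand.
New unemployment rate = 205.39 / 1,912.50 = 10.74%.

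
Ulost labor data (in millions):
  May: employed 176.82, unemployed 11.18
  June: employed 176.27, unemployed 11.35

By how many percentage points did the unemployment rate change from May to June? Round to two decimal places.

May: labor force = 176.82 + 11.18 = 188.00; u = 11.18/188.00 = 5.95%.
June: labor force = 176.27 + 11.35 = 187.62; u = 11.35/187.62 = 6.05%.
Change = 6.05% − 5.95% = +0.10 pp.

The unemployment rate changed by +0.10 percentage points.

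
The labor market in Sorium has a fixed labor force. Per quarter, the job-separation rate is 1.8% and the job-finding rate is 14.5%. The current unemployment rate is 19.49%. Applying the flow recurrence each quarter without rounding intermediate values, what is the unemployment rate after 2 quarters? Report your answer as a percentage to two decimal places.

Unemployment rate after two quarters ≈ 16.96%.

With a fixed labor force, u_{t+1} = u_t + s·(1−u_t) − f·u_t = u_t·(1−s−f) + s.
Here 1−s−f = 0.837 and s = 0.018.
u_1 = 0.194900 × 0.837 + 0.018 = 0.181131.
u_2 = 0.181131 × 0.837 + 0.018 = 0.169607.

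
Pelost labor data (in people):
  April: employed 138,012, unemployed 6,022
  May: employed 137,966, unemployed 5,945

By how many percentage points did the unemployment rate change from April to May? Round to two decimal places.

April: labor force = 138,012 + 6,022 = 144,034; u = 6,022/144,034 = 4.18%.
May: labor force = 137,966 + 5,945 = 143,911; u = 5,945/143,911 = 4.13%.
Change = 4.13% − 4.18% = −0.05 pp.

The unemployment rate changed by −0.05 percentage points.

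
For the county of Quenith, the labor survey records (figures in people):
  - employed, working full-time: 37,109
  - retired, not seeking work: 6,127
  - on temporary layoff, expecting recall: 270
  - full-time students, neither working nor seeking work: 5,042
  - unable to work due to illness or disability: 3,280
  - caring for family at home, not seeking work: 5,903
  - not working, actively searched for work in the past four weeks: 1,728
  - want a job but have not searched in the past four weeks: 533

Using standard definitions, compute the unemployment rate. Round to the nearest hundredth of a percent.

Unemployment rate ≈ 5.11%.

Employed = 37,109.
Unemployed = 270 + 1,728 = 1,998 (jobless and actively searching, or on temporary layoff).
Labor force = 37,109 + 1,998 = 39,107.
Unemployment rate = 1,998 / 39,107 = 5.11%.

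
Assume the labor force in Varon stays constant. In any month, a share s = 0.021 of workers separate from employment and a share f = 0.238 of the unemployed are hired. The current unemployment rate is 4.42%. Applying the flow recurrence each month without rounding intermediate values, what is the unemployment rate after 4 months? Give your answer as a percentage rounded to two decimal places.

With a fixed labor force, u_{t+1} = u_t + s·(1−u_t) − f·u_t = u_t·(1−s−f) + s.
Here 1−s−f = 0.741 and s = 0.021.
u_1 = 0.044200 × 0.741 + 0.021 = 0.053752.
u_2 = 0.053752 × 0.741 + 0.021 = 0.060830.
u_3 = 0.060830 × 0.741 + 0.021 = 0.066075.
u_4 = 0.066075 × 0.741 + 0.021 = 0.069962.

Unemployment rate after four months ≈ 7.00%.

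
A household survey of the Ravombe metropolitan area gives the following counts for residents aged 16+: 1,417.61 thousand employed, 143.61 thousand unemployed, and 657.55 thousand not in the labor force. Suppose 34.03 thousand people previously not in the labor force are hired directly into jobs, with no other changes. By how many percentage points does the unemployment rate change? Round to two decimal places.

Initially, labor force = 1,417.61 + 143.61 = 1,561.22 thousand, so u = 143.61/1,561.22 = 9.20%.
After the change, employed and labor force both rise by 34.03; unemployed unchanged → E = 1,451.64, U = 143.61, labor force = 1,595.25 thousand.
New unemployment rate = 143.61 / 1,595.25 = 9.00%.
Change = 9.00% − 9.20% = −0.20 percentage points.

The unemployment rate changes by −0.20 percentage points.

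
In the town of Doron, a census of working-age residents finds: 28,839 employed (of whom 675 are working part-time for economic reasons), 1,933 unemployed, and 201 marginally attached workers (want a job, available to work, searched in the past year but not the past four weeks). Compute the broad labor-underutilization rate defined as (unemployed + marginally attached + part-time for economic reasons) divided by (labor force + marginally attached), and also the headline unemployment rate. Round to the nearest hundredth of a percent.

Broad underutilization rate ≈ 9.07%; headline unemployment rate ≈ 6.28%.

Labor force = 28,839 + 1,933 = 30,772.
Numerator = 1,933 + 201 + 675 = 2,809.
Denominator = 30,772 + 201 = 30,973.
Broad rate = 2,809 / 30,973 = 9.07%.
Headline unemployment rate = 1,933 / 30,772 = 6.28%.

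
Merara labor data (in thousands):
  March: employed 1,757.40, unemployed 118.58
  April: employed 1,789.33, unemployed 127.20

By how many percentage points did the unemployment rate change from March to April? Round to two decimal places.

March: labor force = 1,757.40 + 118.58 = 1,875.98; u = 118.58/1,875.98 = 6.32%.
April: labor force = 1,789.33 + 127.20 = 1,916.53; u = 127.20/1,916.53 = 6.64%.
Change = 6.64% − 6.32% = +0.32 pp.

The unemployment rate changed by +0.32 percentage points.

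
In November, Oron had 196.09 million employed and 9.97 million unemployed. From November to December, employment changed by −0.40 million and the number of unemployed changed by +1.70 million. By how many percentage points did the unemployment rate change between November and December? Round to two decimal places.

The unemployment rate changed by +0.79 percentage points.

November: labor force = 196.09 + 9.97 = 206.06; u = 9.97/206.06 = 4.84%.
December: labor force = 195.69 + 11.67 = 207.36; u = 11.67/207.36 = 5.63%.
Change = 5.63% − 4.84% = +0.79 pp.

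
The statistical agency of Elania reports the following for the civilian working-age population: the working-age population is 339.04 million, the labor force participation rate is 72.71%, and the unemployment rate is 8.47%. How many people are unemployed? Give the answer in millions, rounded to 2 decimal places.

Labor force = 0.7271 × 339.04 = 246.52 million.
Unemployed = 0.0847 × 246.52 ≈ 20.88 million.

About 20.88 million are unemployed.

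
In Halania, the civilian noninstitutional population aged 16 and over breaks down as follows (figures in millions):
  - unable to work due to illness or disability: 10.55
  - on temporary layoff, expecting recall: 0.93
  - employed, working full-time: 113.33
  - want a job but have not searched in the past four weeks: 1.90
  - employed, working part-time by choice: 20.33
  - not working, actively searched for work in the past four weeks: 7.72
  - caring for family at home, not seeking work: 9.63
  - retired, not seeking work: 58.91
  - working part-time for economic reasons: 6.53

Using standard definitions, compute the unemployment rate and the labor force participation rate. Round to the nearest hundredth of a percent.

Employed = 113.33 + 20.33 + 6.53 = 140.19 million (anyone who worked, including part-time for economic reasons, counts as employed).
Unemployed = 0.93 + 7.72 = 8.65 million (jobless and actively searching, or on temporary layoff).
Labor force = 140.19 + 8.65 = 148.84 million.
Not in labor force = 10.55 + 1.90 + 9.63 + 58.91 = 80.99 million (those not working and not actively searching are outside the labor force — including those who want a job but have given up searching).
Civilian working-age population = 148.84 + 80.99 = 229.83 million.
Unemployment rate = 8.65 / 148.84 = 5.81%.
Labor force participation rate = 148.84 / 229.83 = 64.76%.

Unemployment rate ≈ 5.81%; labor force participation rate ≈ 64.76%.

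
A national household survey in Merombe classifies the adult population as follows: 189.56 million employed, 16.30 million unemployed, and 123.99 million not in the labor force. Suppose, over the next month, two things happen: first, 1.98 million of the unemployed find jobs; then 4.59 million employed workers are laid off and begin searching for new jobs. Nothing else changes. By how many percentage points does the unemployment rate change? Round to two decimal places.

The unemployment rate changes by +1.27 percentage points.

Initially, labor force = 189.56 + 16.30 = 205.86 million, so u = 16.30/205.86 = 7.92%.
After the first change, unemployed falls and employed rises by 1.98; labor force unchanged → E = 191.54, U = 14.32, labor force = 205.86 million.
After the second change, employed falls and unemployed rises by 4.59; labor force unchanged → E = 186.95, U = 18.91, labor force = 205.86 million.
New unemployment rate = 18.91 / 205.86 = 9.19%.
Change = 9.19% − 7.92% = +1.27 percentage points.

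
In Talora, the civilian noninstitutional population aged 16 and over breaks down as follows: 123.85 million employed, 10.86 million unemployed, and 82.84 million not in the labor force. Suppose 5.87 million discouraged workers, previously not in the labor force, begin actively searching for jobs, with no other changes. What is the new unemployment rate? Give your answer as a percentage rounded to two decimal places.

New unemployment rate ≈ 11.90%.

Initially, labor force = 123.85 + 10.86 = 134.71 million, so u = 10.86/134.71 = 8.06%.
After the change, unemployed and labor force both rise by 5.87 → E = 123.85, U = 16.73, labor force = 140.58 million.
New unemployment rate = 16.73 / 140.58 = 11.90%.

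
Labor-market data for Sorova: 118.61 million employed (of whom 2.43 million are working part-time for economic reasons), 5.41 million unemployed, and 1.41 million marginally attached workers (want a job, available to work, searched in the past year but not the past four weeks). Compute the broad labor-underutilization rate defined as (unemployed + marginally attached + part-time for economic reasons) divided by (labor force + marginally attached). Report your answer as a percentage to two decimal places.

Broad underutilization rate ≈ 7.37%.

Labor force = 118.61 + 5.41 = 124.02 million.
Numerator = 5.41 + 1.41 + 2.43 = 9.25 million.
Denominator = 124.02 + 1.41 = 125.43 million.
Broad rate = 9.25 / 125.43 = 7.37%.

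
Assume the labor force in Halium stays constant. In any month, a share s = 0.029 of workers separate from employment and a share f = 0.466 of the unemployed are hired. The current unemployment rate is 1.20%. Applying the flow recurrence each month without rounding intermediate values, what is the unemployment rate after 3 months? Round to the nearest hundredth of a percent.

Unemployment rate after three months ≈ 5.26%.

With a fixed labor force, u_{t+1} = u_t + s·(1−u_t) − f·u_t = u_t·(1−s−f) + s.
Here 1−s−f = 0.505 and s = 0.029.
u_1 = 0.012000 × 0.505 + 0.029 = 0.035060.
u_2 = 0.035060 × 0.505 + 0.029 = 0.046705.
u_3 = 0.046705 × 0.505 + 0.029 = 0.052586.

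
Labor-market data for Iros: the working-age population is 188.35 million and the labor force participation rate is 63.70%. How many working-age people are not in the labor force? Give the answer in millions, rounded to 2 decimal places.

About 68.37 million are not in the labor force.

Share not in the labor force = 1 − 0.6370 = 0.3630.
Not in labor force = 0.3630 × 188.35 ≈ 68.37 million.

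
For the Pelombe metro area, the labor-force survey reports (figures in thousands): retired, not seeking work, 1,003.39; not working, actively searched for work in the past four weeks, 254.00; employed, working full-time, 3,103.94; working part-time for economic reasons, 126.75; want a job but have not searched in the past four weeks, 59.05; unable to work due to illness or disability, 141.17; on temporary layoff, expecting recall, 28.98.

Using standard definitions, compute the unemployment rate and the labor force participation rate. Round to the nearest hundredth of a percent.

Unemployment rate ≈ 8.05%; labor force participation rate ≈ 74.49%.

Employed = 3,103.94 + 126.75 = 3,230.69 thousand (anyone who worked, including part-time for economic reasons, counts as employed).
Unemployed = 254.00 + 28.98 = 282.98 thousand (jobless and actively searching, or on temporary layoff).
Labor force = 3,230.69 + 282.98 = 3,513.67 thousand.
Not in labor force = 1,003.39 + 59.05 + 141.17 = 1,203.61 thousand (those not working and not actively searching are outside the labor force — including those who want a job but have given up searching).
Civilian working-age population = 3,513.67 + 1,203.61 = 4,717.28 thousand.
Unemployment rate = 282.98 / 3,513.67 = 8.05%.
Labor force participation rate = 3,513.67 / 4,717.28 = 74.49%.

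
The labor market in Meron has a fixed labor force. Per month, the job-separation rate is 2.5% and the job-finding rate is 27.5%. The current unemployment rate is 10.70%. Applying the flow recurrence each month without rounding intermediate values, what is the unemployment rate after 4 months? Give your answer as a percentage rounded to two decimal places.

With a fixed labor force, u_{t+1} = u_t + s·(1−u_t) − f·u_t = u_t·(1−s−f) + s.
Here 1−s−f = 0.700 and s = 0.025.
u_1 = 0.107000 × 0.700 + 0.025 = 0.099900.
u_2 = 0.099900 × 0.700 + 0.025 = 0.094930.
u_3 = 0.094930 × 0.700 + 0.025 = 0.091451.
u_4 = 0.091451 × 0.700 + 0.025 = 0.089016.

Unemployment rate after four months ≈ 8.90%.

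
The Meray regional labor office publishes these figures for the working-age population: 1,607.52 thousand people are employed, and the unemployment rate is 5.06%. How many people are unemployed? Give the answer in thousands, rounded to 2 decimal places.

About 85.68 thousand are unemployed.

Let U be the number unemployed. The labor force is E + U, and U/(E+U) = 0.0506.
So U = 0.0506 × 1,607.52 / (1 − 0.0506) = 81.3405 / 0.9494 ≈ 85.68 thousand.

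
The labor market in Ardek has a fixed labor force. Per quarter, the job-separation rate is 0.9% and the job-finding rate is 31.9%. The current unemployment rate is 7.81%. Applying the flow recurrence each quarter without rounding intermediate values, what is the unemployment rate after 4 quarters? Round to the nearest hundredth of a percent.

With a fixed labor force, u_{t+1} = u_t + s·(1−u_t) − f·u_t = u_t·(1−s−f) + s.
Here 1−s−f = 0.672 and s = 0.009.
u_1 = 0.078100 × 0.672 + 0.009 = 0.061483.
u_2 = 0.061483 × 0.672 + 0.009 = 0.050317.
u_3 = 0.050317 × 0.672 + 0.009 = 0.042813.
u_4 = 0.042813 × 0.672 + 0.009 = 0.037770.

Unemployment rate after four quarters ≈ 3.78%.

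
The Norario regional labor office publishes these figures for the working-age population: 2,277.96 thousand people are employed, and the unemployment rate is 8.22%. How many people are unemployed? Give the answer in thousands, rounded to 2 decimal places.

About 204.02 thousand are unemployed.

Let U be the number unemployed. The labor force is E + U, and U/(E+U) = 0.0822.
So U = 0.0822 × 2,277.96 / (1 − 0.0822) = 187.2483 / 0.9178 ≈ 204.02 thousand.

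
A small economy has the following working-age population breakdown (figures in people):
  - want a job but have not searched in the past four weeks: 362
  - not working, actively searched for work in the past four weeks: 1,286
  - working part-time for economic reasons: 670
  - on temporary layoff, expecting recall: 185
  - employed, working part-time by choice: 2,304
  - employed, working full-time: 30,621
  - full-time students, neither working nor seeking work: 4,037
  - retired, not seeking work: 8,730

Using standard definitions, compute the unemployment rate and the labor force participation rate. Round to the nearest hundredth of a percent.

Employed = 670 + 2,304 + 30,621 = 33,595 (anyone who worked, including part-time for economic reasons, counts as employed).
Unemployed = 1,286 + 185 = 1,471 (jobless and actively searching, or on temporary layoff).
Labor force = 33,595 + 1,471 = 35,066.
Not in labor force = 362 + 4,037 + 8,730 = 13,129 (those not working and not actively searching are outside the labor force — including those who want a job but have given up searching).
Civilian working-age population = 35,066 + 13,129 = 48,195.
Unemployment rate = 1,471 / 35,066 = 4.19%.
Labor force participation rate = 35,066 / 48,195 = 72.76%.

Unemployment rate ≈ 4.19%; labor force participation rate ≈ 72.76%.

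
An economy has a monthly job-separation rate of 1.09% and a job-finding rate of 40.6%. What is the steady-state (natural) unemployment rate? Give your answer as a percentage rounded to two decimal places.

Steady-state unemployment rate ≈ 2.61%.

At steady state the flows balance: s·E = f·U, so U/(E+U) = s/(s+f).
u* = 1.09 / (1.09 + 40.6) = 1.09 / 41.69 = 2.61%.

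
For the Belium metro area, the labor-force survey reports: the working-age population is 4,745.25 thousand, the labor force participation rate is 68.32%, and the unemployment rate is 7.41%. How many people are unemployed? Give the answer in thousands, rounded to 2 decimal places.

Labor force = 0.6832 × 4,745.25 = 3,241.95 thousand.
Unemployed = 0.0741 × 3,241.95 ≈ 240.23 thousand.

About 240.23 thousand are unemployed.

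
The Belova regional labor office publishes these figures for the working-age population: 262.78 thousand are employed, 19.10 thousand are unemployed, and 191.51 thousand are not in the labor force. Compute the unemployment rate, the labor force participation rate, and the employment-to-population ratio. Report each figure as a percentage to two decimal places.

Labor force = employed + unemployed = 262.78 + 19.10 = 281.88 thousand.
Working-age population = 281.88 + 191.51 = 473.39 thousand.
Unemployment rate = 19.10 / 281.88 = 6.78%.
Labor force participation rate = 281.88 / 473.39 = 59.54%.
Employment-population ratio = 262.78 / 473.39 = 55.51%.

Unemployment rate ≈ 6.78%; labor force participation rate ≈ 59.54%; employment-population ratio ≈ 55.51%.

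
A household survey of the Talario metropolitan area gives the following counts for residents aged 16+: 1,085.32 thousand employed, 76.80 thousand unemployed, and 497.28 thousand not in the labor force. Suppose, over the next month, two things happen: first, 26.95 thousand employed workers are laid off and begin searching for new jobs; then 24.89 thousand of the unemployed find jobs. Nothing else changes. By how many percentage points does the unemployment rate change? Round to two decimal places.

Initially, labor force = 1,085.32 + 76.80 = 1,162.12 thousand, so u = 76.80/1,162.12 = 6.61%.
After the first change, employed falls and unemployed rises by 26.95; labor force unchanged → E = 1,058.37, U = 103.75, labor force = 1,162.12 thousand.
After the second change, unemployed falls and employed rises by 24.89; labor force unchanged → E = 1,083.26, U = 78.86, labor force = 1,162.12 thousand.
New unemployment rate = 78.86 / 1,162.12 = 6.79%.
Change = 6.79% − 6.61% = +0.18 percentage points.

The unemployment rate changes by +0.18 percentage points.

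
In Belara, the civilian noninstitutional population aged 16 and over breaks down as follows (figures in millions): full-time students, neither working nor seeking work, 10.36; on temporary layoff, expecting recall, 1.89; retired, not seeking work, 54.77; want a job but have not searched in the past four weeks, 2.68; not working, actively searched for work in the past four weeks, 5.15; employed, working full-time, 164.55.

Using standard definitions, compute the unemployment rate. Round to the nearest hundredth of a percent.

Unemployment rate ≈ 4.10%.

Employed = 164.55 million.
Unemployed = 1.89 + 5.15 = 7.04 million (jobless and actively searching, or on temporary layoff).
Labor force = 164.55 + 7.04 = 171.59 million.
Unemployment rate = 7.04 / 171.59 = 4.10%.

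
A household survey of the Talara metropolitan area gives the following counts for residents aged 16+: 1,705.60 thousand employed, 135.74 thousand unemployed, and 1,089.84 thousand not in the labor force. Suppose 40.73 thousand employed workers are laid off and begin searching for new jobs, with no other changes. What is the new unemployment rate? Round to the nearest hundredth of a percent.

Initially, labor force = 1,705.60 + 135.74 = 1,841.34 thousand, so u = 135.74/1,841.34 = 7.37%.
After the change, employed falls and unemployed rises by 40.73; labor force unchanged → E = 1,664.87, U = 176.47, labor force = 1,841.34 thousand.
New unemployment rate = 176.47 / 1,841.34 = 9.58%.

New unemployment rate ≈ 9.58%.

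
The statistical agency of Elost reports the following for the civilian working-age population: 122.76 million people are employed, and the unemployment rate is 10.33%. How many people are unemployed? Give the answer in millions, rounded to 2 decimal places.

Let U be the number unemployed. The labor force is E + U, and U/(E+U) = 0.1033.
So U = 0.1033 × 122.76 / (1 − 0.1033) = 12.6811 / 0.8967 ≈ 14.14 million.

About 14.14 million are unemployed.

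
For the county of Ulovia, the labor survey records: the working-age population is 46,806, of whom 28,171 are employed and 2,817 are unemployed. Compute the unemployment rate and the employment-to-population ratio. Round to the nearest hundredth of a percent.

Unemployment rate ≈ 9.09%; employment-population ratio ≈ 60.19%.

Labor force = employed + unemployed = 28,171 + 2,817 = 30,988.
Unemployment rate = 2,817 / 30,988 = 9.09%.
Employment-population ratio = 28,171 / 46,806 = 60.19%.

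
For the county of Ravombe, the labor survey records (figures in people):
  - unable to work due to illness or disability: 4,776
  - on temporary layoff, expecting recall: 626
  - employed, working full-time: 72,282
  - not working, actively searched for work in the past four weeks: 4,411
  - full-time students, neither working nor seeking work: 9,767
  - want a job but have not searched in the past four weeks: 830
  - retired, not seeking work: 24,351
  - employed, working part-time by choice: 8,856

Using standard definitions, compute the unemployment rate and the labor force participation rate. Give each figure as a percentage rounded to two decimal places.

Employed = 72,282 + 8,856 = 81,138.
Unemployed = 626 + 4,411 = 5,037 (jobless and actively searching, or on temporary layoff).
Labor force = 81,138 + 5,037 = 86,175.
Not in labor force = 4,776 + 9,767 + 830 + 24,351 = 39,724 (those not working and not actively searching are outside the labor force — including those who want a job but have given up searching).
Civilian working-age population = 86,175 + 39,724 = 125,899.
Unemployment rate = 5,037 / 86,175 = 5.85%.
Labor force participation rate = 86,175 / 125,899 = 68.45%.

Unemployment rate ≈ 5.85%; labor force participation rate ≈ 68.45%.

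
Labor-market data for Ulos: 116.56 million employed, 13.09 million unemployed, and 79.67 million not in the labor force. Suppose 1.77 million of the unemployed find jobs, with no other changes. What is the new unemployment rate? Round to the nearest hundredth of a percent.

New unemployment rate ≈ 8.73%.

Initially, labor force = 116.56 + 13.09 = 129.65 million, so u = 13.09/129.65 = 10.10%.
After the change, unemployed falls and employed rises by 1.77; labor force unchanged → E = 118.33, U = 11.32, labor force = 129.65 million.
New unemployment rate = 11.32 / 129.65 = 8.73%.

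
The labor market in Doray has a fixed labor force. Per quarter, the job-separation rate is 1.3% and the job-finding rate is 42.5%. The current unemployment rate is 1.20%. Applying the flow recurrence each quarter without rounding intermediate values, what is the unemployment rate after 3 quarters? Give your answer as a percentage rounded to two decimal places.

With a fixed labor force, u_{t+1} = u_t + s·(1−u_t) − f·u_t = u_t·(1−s−f) + s.
Here 1−s−f = 0.562 and s = 0.013.
u_1 = 0.012000 × 0.562 + 0.013 = 0.019744.
u_2 = 0.019744 × 0.562 + 0.013 = 0.024096.
u_3 = 0.024096 × 0.562 + 0.013 = 0.026542.

Unemployment rate after three quarters ≈ 2.65%.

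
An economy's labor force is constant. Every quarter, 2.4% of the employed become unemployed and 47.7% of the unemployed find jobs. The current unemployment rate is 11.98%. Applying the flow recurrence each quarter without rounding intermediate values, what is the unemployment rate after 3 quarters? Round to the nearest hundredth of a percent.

Unemployment rate after three quarters ≈ 5.68%.

With a fixed labor force, u_{t+1} = u_t + s·(1−u_t) − f·u_t = u_t·(1−s−f) + s.
Here 1−s−f = 0.499 and s = 0.024.
u_1 = 0.119800 × 0.499 + 0.024 = 0.083780.
u_2 = 0.083780 × 0.499 + 0.024 = 0.065806.
u_3 = 0.065806 × 0.499 + 0.024 = 0.056837.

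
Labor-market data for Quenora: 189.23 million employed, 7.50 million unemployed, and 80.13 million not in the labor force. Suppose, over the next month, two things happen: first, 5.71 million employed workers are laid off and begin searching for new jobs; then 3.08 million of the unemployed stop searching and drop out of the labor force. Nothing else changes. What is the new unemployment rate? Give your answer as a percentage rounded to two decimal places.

Initially, labor force = 189.23 + 7.50 = 196.73 million, so u = 7.50/196.73 = 3.81%.
After the first change, employed falls and unemployed rises by 5.71; labor force unchanged → E = 183.52, U = 13.21, labor force = 196.73 million.
After the second change, unemployed and labor force both fall by 3.08 → E = 183.52, U = 10.13, labor force = 193.65 million.
New unemployment rate = 10.13 / 193.65 = 5.23%.

New unemployment rate ≈ 5.23%.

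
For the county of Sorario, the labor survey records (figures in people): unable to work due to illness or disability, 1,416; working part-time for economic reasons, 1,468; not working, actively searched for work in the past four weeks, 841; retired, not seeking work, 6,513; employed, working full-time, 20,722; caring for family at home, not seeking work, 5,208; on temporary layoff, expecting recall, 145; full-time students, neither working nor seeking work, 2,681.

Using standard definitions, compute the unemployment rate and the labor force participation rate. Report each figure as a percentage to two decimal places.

Employed = 1,468 + 20,722 = 22,190 (anyone who worked, including part-time for economic reasons, counts as employed).
Unemployed = 841 + 145 = 986 (jobless and actively searching, or on temporary layoff).
Labor force = 22,190 + 986 = 23,176.
Not in labor force = 1,416 + 6,513 + 5,208 + 2,681 = 15,818 (those not working and not actively searching are outside the labor force).
Civilian working-age population = 23,176 + 15,818 = 38,994.
Unemployment rate = 986 / 23,176 = 4.25%.
Labor force participation rate = 23,176 / 38,994 = 59.43%.

Unemployment rate ≈ 4.25%; labor force participation rate ≈ 59.43%.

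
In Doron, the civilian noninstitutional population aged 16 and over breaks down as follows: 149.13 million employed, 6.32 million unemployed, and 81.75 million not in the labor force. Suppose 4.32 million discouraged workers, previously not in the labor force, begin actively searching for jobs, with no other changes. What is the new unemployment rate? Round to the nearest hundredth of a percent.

Initially, labor force = 149.13 + 6.32 = 155.45 million, so u = 6.32/155.45 = 4.07%.
After the change, unemployed and labor force both rise by 4.32 → E = 149.13, U = 10.64, labor force = 159.77 million.
New unemployment rate = 10.64 / 159.77 = 6.66%.

New unemployment rate ≈ 6.66%.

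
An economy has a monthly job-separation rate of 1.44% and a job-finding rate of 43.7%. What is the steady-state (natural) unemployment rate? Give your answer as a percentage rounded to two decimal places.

Steady-state unemployment rate ≈ 3.19%.

At steady state the flows balance: s·E = f·U, so U/(E+U) = s/(s+f).
u* = 1.44 / (1.44 + 43.7) = 1.44 / 45.14 = 3.19%.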